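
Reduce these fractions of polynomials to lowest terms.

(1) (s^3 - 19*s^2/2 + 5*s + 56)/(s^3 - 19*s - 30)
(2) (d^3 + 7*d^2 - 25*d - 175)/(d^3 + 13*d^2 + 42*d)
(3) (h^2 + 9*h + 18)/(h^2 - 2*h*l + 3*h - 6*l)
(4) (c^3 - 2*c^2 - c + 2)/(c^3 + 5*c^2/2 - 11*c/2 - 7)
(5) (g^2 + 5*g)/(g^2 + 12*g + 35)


(1) = (2*s^2 - 23*s + 56)/(2*s^2 - 4*s - 30)
(2) = (d^2 - 25)/(d^2 + 6*d)
(3) = (h + 6)/(h - 2*l)
(4) = (2*c - 2)/(2*c + 7)
(5) = g/(g + 7)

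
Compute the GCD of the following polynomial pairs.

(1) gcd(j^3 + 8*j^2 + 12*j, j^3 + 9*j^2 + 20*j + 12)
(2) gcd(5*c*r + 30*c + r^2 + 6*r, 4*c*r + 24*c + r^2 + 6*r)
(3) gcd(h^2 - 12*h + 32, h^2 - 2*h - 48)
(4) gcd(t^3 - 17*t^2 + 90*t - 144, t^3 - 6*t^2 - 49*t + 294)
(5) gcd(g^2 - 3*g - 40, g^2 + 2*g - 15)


(1) = gcd(j*(j + 2)*(j + 6), (j + 1)*(j + 2)*(j + 6)) = j^2 + 8*j + 12
(2) = gcd((5*c + r)*(r + 6), (4*c + r)*(r + 6)) = r + 6
(3) = h - 8
(4) = gcd((t - 8)*(t - 6)*(t - 3), (t - 7)*(t - 6)*(t + 7)) = t - 6
(5) = gcd((g - 8)*(g + 5), (g - 3)*(g + 5)) = g + 5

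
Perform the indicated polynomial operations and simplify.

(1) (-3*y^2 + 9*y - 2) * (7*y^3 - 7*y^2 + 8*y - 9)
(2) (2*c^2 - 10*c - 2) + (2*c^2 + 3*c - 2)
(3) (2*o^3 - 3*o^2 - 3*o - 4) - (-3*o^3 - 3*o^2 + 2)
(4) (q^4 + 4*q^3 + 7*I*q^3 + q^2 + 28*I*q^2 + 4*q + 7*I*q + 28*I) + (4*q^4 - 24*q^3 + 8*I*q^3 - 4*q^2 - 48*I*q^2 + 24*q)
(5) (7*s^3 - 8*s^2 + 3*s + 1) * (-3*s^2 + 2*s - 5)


(1) = -21*y^5 + 84*y^4 - 101*y^3 + 113*y^2 - 97*y + 18
(2) = 4*c^2 - 7*c - 4
(3) = 5*o^3 - 3*o - 6
(4) = 5*q^4 - 20*q^3 + 15*I*q^3 - 3*q^2 - 20*I*q^2 + 28*q + 7*I*q + 28*I
(5) = -21*s^5 + 38*s^4 - 60*s^3 + 43*s^2 - 13*s - 5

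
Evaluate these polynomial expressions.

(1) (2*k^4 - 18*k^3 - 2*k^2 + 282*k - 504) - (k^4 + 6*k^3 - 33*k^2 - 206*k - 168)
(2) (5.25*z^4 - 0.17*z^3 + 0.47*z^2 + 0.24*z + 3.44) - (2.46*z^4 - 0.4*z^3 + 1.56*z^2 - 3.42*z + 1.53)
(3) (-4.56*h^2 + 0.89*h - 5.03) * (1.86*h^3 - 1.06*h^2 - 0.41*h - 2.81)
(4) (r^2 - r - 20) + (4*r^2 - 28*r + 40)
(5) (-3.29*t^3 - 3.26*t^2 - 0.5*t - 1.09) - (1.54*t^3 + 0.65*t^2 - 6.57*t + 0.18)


(1) = k^4 - 24*k^3 + 31*k^2 + 488*k - 336
(2) = 2.79*z^4 + 0.23*z^3 - 1.09*z^2 + 3.66*z + 1.91
(3) = -8.4816*h^5 + 6.489*h^4 - 8.4296*h^3 + 17.7805*h^2 - 0.4386*h + 14.1343
(4) = 5*r^2 - 29*r + 20
(5) = -4.83*t^3 - 3.91*t^2 + 6.07*t - 1.27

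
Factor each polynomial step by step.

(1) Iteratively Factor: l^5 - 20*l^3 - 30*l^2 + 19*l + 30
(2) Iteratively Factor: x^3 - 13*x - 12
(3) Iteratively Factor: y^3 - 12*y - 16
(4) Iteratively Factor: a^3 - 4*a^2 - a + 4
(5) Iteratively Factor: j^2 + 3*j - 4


(1) = (l + 3)*(l^4 - 3*l^3 - 11*l^2 + 3*l + 10) = (l - 1)*(l + 3)*(l^3 - 2*l^2 - 13*l - 10) = (l - 1)*(l + 1)*(l + 3)*(l^2 - 3*l - 10) = (l - 1)*(l + 1)*(l + 2)*(l + 3)*(l - 5)
(2) = (x + 3)*(x^2 - 3*x - 4) = (x - 4)*(x + 3)*(x + 1)
(3) = (y + 2)*(y^2 - 2*y - 8) = (y - 4)*(y + 2)*(y + 2)
(4) = (a - 4)*(a^2 - 1) = (a - 4)*(a - 1)*(a + 1)
(5) = (j - 1)*(j + 4)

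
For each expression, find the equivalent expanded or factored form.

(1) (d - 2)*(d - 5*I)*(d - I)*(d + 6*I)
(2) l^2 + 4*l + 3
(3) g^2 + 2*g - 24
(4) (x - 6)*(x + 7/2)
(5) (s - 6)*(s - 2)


(1) = d^4 - 2*d^3 + 31*d^2 - 62*d - 30*I*d + 60*I
(2) = (l + 1)*(l + 3)
(3) = (g - 4)*(g + 6)
(4) = x^2 - 5*x/2 - 21
(5) = s^2 - 8*s + 12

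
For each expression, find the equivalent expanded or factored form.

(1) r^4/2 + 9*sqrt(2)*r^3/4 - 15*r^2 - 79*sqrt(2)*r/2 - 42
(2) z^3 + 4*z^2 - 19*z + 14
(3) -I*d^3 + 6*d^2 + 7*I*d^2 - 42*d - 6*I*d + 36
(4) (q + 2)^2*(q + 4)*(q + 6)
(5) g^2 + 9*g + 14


(1) = (r/2 + sqrt(2)/2)*(r - 7*sqrt(2)/2)*(r + sqrt(2))*(r + 6*sqrt(2))
(2) = (z - 2)*(z - 1)*(z + 7)
(3) = (d - 6)*(d + 6*I)*(-I*d + I)
(4) = q^4 + 14*q^3 + 68*q^2 + 136*q + 96
(5) = (g + 2)*(g + 7)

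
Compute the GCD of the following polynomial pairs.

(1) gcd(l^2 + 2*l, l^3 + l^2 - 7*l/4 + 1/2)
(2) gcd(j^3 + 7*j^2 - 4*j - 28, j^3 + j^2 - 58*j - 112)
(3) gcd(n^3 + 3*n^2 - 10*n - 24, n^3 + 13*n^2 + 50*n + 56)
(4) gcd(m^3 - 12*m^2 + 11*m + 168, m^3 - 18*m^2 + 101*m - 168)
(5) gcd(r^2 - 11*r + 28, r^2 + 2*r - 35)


(1) = l + 2
(2) = j^2 + 9*j + 14
(3) = gcd((n - 3)*(n + 2)*(n + 4), (n + 2)*(n + 4)*(n + 7)) = n^2 + 6*n + 8
(4) = m^2 - 15*m + 56
(5) = 1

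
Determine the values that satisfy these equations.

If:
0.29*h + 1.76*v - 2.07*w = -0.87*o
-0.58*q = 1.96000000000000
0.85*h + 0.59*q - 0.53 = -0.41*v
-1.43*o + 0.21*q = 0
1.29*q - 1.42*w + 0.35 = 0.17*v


Then:
h = 4.59
o = -0.50
q = -3.38
v = -3.36
w = -2.42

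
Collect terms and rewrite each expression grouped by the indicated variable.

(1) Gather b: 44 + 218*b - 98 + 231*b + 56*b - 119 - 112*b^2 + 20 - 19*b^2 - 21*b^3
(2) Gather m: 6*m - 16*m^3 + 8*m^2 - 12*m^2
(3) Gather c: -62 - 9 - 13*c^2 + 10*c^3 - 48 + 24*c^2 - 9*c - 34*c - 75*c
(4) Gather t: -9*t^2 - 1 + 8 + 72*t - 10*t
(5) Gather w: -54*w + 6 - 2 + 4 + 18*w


(1) = -21*b^3 - 131*b^2 + 505*b - 153
(2) = -16*m^3 - 4*m^2 + 6*m
(3) = 10*c^3 + 11*c^2 - 118*c - 119
(4) = -9*t^2 + 62*t + 7
(5) = 8 - 36*w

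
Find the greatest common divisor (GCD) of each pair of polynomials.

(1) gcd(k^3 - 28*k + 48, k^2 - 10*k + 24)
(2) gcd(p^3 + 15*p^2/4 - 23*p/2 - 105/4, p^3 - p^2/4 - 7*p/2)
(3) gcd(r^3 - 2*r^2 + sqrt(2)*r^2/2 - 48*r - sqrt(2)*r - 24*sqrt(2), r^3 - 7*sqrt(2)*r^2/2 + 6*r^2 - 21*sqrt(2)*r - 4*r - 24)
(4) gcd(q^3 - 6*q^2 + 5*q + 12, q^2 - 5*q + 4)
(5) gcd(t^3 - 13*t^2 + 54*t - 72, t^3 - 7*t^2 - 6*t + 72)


(1) = gcd((k - 4)*(k - 2)*(k + 6), (k - 6)*(k - 4)) = k - 4
(2) = gcd((p - 3)*(p + 7/4)*(p + 5), p*(p - 2)*(p + 7/4)) = p + 7/4
(3) = gcd((r - 8)*(r + 6)*(r + sqrt(2)/2), (r + 6)*(r - 4*sqrt(2))*(r + sqrt(2)/2)) = r^2 + r*(sqrt(2)/2 + 6) + 3*sqrt(2)
(4) = q - 4
(5) = t^2 - 10*t + 24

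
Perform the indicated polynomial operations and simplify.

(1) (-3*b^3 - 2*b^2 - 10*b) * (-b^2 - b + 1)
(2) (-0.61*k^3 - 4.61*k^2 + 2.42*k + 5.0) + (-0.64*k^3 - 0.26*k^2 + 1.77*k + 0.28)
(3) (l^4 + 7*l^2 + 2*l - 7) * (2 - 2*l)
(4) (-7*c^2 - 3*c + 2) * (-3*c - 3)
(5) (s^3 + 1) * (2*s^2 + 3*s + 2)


(1) = 3*b^5 + 5*b^4 + 9*b^3 + 8*b^2 - 10*b
(2) = -1.25*k^3 - 4.87*k^2 + 4.19*k + 5.28
(3) = -2*l^5 + 2*l^4 - 14*l^3 + 10*l^2 + 18*l - 14
(4) = 21*c^3 + 30*c^2 + 3*c - 6
(5) = 2*s^5 + 3*s^4 + 2*s^3 + 2*s^2 + 3*s + 2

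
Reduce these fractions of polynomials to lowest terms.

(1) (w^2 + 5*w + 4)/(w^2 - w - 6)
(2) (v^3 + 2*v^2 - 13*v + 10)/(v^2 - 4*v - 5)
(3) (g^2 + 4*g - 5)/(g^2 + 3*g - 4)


(1) = (w^2 + 5*w + 4)/(w^2 - w - 6)
(2) = (v^3 + 2*v^2 - 13*v + 10)/(v^2 - 4*v - 5)
(3) = (g + 5)/(g + 4)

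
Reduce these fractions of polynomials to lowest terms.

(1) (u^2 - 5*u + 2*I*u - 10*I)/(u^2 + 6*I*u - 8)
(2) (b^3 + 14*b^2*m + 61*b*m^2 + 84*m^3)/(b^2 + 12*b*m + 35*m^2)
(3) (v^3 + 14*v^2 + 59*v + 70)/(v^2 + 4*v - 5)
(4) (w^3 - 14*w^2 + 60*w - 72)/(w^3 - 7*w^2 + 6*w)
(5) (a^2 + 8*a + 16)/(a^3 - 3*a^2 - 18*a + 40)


(1) = (u - 5)/(u + 4*I)
(2) = (b^2 + 7*b*m + 12*m^2)/(b + 5*m)
(3) = (v^2 + 9*v + 14)/(v - 1)
(4) = (w^2 - 8*w + 12)/(w^2 - w)
(5) = (a + 4)/(a^2 - 7*a + 10)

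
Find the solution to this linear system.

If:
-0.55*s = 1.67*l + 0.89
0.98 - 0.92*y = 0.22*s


Then:
l = 1.37724550898204*y - 2.0
s = 4.45454545454545 - 4.18181818181818*y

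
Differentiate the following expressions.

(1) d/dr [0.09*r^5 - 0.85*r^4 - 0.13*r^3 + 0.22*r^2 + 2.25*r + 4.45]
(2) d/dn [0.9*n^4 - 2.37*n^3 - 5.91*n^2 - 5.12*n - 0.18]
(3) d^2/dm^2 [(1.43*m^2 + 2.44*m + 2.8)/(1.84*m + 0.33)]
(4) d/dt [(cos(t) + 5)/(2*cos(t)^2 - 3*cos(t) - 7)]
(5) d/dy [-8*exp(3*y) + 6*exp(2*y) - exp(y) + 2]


(1) = 0.45*r^4 - 3.4*r^3 - 0.39*r^2 + 0.44*r + 2.25
(2) = 3.6*n^3 - 7.11*n^2 - 11.82*n - 5.12
(3) = 16.307678/(6.229504*m^3 + 3.351744*m^2 + 0.601128*m + 0.035937)
(4) = (20*cos(t) + cos(2*t) - 7)*sin(t)/(3*cos(t) - cos(2*t) + 6)^2
(5) = (-24*exp(2*y) + 12*exp(y) - 1)*exp(y)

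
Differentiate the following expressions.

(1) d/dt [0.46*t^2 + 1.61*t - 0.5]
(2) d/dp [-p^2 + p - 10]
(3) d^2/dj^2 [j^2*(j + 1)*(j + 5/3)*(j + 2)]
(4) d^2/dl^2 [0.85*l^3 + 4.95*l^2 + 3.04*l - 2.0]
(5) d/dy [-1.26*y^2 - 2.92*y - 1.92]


(1) = 0.92*t + 1.61
(2) = 1 - 2*p
(3) = 20*j^3 + 56*j^2 + 42*j + 20/3
(4) = 5.1*l + 9.9
(5) = -2.52*y - 2.92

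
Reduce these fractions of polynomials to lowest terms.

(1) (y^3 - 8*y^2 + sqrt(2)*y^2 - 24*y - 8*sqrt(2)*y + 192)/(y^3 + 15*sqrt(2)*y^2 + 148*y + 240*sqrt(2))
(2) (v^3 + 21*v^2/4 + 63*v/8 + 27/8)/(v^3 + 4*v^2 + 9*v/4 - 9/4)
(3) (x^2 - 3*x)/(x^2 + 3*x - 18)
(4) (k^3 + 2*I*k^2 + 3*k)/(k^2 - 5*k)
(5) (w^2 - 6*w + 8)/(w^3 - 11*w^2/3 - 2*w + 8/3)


(1) = (y^2 + y*(-8 - 3*sqrt(2)) + 24*sqrt(2))/(y^2 + 11*sqrt(2)*y + 60)
(2) = (4*v + 3)/(4*v - 2)
(3) = x/(x + 6)
(4) = (k^2 + 2*I*k + 3)/(k - 5)
(5) = (3*w - 6)/(3*w^2 + w - 2)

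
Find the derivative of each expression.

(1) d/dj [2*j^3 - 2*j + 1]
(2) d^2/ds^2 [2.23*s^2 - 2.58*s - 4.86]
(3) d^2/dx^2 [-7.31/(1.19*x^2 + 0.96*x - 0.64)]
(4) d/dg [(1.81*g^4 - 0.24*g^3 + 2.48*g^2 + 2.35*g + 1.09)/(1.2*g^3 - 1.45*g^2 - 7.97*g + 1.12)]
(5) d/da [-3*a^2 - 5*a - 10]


(1) = 6*j^2 - 2
(2) = 4.46000000000000
(3) = (20.703382*x^2 + 16.701888*x - 7.31*(2.38*x + 0.96)*(4.76*x + 1.92) - 11.134592)/(1.19*x^2 + 0.96*x - 0.64)^3
(4) = (2.172*g^6 - 5.249*g^5 - 45.9051*g^4 + 6.2944*g^3 - 21.0885*g^2 + 8.7162*g + 11.3193)/(1.44*g^6 - 3.48*g^5 - 17.0255*g^4 + 25.801*g^3 + 60.2729*g^2 - 17.8528*g + 1.2544)
(5) = -6*a - 5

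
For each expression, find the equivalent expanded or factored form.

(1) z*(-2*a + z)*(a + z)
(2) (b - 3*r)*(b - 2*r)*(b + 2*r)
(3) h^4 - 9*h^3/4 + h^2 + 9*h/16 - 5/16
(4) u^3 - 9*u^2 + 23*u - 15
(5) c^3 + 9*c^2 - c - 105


(1) = -2*a^2*z - a*z^2 + z^3
(2) = b^3 - 3*b^2*r - 4*b*r^2 + 12*r^3
(3) = (h - 5/4)*(h - 1)*(h - 1/2)*(h + 1/2)
(4) = (u - 5)*(u - 3)*(u - 1)
(5) = (c - 3)*(c + 5)*(c + 7)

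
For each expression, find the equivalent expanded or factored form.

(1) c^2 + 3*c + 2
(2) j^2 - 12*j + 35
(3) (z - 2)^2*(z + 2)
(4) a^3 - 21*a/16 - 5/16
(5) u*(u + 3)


(1) = (c + 1)*(c + 2)
(2) = (j - 7)*(j - 5)
(3) = z^3 - 2*z^2 - 4*z + 8
(4) = (a - 5/4)*(a + 1/4)*(a + 1)
(5) = u^2 + 3*u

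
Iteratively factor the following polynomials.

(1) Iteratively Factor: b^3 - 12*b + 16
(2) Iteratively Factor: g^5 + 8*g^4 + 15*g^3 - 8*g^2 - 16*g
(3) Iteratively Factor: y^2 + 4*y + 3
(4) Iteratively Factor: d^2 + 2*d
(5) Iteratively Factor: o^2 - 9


(1) = (b - 2)*(b^2 + 2*b - 8) = (b - 2)^2*(b + 4)
(2) = (g - 1)*(g^4 + 9*g^3 + 24*g^2 + 16*g) = g*(g - 1)*(g^3 + 9*g^2 + 24*g + 16) = g*(g - 1)*(g + 1)*(g^2 + 8*g + 16) = g*(g - 1)*(g + 1)*(g + 4)*(g + 4)
(3) = (y + 3)*(y + 1)
(4) = (d + 2)*(d)
(5) = (o + 3)*(o - 3)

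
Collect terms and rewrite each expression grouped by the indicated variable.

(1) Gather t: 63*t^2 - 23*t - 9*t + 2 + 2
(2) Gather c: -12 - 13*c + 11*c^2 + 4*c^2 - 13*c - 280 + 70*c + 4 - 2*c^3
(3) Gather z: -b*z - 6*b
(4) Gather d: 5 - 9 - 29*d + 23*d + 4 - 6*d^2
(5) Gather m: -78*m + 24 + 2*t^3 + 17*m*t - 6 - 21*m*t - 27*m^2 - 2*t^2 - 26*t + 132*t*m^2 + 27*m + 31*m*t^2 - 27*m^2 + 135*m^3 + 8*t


(1) = 63*t^2 - 32*t + 4
(2) = -2*c^3 + 15*c^2 + 44*c - 288
(3) = -b*z - 6*b
(4) = -6*d^2 - 6*d
(5) = 135*m^3 + m^2*(132*t - 54) + m*(31*t^2 - 4*t - 51) + 2*t^3 - 2*t^2 - 18*t + 18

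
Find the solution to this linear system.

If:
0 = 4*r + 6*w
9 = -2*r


Then:
r = -9/2
w = 3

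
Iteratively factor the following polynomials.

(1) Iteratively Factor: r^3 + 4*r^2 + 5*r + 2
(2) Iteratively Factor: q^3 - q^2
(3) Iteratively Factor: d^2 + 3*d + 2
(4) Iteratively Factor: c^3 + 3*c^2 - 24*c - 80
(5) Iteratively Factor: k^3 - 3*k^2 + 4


(1) = (r + 2)*(r^2 + 2*r + 1) = (r + 1)*(r + 2)*(r + 1)
(2) = (q)*(q^2 - q) = q*(q - 1)*(q)
(3) = (d + 1)*(d + 2)
(4) = (c + 4)*(c^2 - c - 20) = (c + 4)^2*(c - 5)
(5) = (k - 2)*(k^2 - k - 2) = (k - 2)^2*(k + 1)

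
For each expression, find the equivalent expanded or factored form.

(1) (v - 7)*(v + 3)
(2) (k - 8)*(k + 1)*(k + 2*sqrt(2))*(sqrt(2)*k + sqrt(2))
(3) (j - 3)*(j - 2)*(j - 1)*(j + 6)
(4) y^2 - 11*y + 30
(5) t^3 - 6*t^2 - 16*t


(1) = v^2 - 4*v - 21
(2) = sqrt(2)*k^4 - 6*sqrt(2)*k^3 + 4*k^3 - 24*k^2 - 15*sqrt(2)*k^2 - 60*k - 8*sqrt(2)*k - 32
(3) = j^4 - 25*j^2 + 60*j - 36
(4) = (y - 6)*(y - 5)
(5) = t*(t - 8)*(t + 2)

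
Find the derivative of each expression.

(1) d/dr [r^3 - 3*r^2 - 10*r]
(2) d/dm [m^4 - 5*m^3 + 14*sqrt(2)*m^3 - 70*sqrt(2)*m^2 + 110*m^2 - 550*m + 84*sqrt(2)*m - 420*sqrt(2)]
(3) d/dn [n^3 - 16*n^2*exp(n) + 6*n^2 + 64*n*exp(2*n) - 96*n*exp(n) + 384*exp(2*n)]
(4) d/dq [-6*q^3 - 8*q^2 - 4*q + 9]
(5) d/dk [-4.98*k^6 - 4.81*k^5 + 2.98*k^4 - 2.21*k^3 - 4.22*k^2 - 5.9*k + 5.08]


(1) = 3*r^2 - 6*r - 10
(2) = 4*m^3 - 15*m^2 + 42*sqrt(2)*m^2 - 140*sqrt(2)*m + 220*m - 550 + 84*sqrt(2)
(3) = -16*n^2*exp(n) + 3*n^2 + 128*n*exp(2*n) - 128*n*exp(n) + 12*n + 832*exp(2*n) - 96*exp(n)
(4) = -18*q^2 - 16*q - 4
(5) = -29.88*k^5 - 24.05*k^4 + 11.92*k^3 - 6.63*k^2 - 8.44*k - 5.9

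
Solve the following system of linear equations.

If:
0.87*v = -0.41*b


Then:
b = -2.1219512195122*v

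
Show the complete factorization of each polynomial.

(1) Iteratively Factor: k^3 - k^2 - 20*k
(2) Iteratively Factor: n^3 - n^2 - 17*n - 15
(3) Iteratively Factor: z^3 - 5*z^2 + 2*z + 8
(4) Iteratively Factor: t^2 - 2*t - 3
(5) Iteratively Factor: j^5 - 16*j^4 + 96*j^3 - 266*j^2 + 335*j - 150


(1) = (k)*(k^2 - k - 20) = k*(k + 4)*(k - 5)
(2) = (n - 5)*(n^2 + 4*n + 3) = (n - 5)*(n + 3)*(n + 1)
(3) = (z - 2)*(z^2 - 3*z - 4) = (z - 4)*(z - 2)*(z + 1)
(4) = (t + 1)*(t - 3)
(5) = (j - 2)*(j^4 - 14*j^3 + 68*j^2 - 130*j + 75) = (j - 5)*(j - 2)*(j^3 - 9*j^2 + 23*j - 15) = (j - 5)*(j - 2)*(j - 1)*(j^2 - 8*j + 15) = (j - 5)*(j - 3)*(j - 2)*(j - 1)*(j - 5)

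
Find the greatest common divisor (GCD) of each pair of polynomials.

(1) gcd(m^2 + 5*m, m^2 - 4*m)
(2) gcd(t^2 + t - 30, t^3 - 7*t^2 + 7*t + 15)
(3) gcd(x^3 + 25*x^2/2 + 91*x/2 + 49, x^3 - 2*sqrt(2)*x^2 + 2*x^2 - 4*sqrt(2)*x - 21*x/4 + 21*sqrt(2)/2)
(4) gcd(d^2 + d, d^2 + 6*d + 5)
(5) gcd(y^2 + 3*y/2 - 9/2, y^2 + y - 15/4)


(1) = gcd(m*(m + 5), m*(m - 4)) = m
(2) = gcd((t - 5)*(t + 6), (t - 5)*(t - 3)*(t + 1)) = t - 5
(3) = gcd((x + 2)*(x + 7/2)*(x + 7), (x - 3/2)*(x + 7/2)*(x - 2*sqrt(2))) = x + 7/2
(4) = d + 1
(5) = gcd((y - 3/2)*(y + 3), (y - 3/2)*(y + 5/2)) = y - 3/2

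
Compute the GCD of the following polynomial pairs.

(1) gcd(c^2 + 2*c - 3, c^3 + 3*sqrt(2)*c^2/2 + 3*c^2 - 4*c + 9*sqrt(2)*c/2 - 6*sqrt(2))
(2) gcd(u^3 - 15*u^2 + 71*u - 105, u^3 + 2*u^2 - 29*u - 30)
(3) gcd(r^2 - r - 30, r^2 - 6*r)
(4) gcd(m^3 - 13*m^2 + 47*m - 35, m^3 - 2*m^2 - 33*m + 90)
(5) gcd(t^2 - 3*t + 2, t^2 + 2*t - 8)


(1) = c - 1
(2) = u - 5
(3) = r - 6
(4) = gcd((m - 7)*(m - 5)*(m - 1), (m - 5)*(m - 3)*(m + 6)) = m - 5
(5) = t - 2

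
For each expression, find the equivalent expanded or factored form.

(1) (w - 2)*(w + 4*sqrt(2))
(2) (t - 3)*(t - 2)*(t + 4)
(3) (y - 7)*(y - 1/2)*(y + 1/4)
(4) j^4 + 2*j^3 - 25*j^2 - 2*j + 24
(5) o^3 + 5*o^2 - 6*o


(1) = w^2 - 2*w + 4*sqrt(2)*w - 8*sqrt(2)
(2) = t^3 - t^2 - 14*t + 24
(3) = y^3 - 29*y^2/4 + 13*y/8 + 7/8
(4) = (j - 4)*(j - 1)*(j + 1)*(j + 6)
(5) = o*(o - 1)*(o + 6)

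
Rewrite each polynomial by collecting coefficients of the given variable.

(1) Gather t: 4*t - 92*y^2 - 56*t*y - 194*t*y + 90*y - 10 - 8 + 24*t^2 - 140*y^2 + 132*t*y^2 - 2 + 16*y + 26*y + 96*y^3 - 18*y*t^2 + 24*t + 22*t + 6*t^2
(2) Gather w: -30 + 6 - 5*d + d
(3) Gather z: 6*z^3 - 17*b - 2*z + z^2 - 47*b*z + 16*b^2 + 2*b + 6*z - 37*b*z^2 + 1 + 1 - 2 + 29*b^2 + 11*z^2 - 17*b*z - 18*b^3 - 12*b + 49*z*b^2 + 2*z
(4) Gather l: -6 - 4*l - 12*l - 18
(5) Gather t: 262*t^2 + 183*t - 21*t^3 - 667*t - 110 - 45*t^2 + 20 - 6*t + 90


(1) = t^2*(30 - 18*y) + t*(132*y^2 - 250*y + 50) + 96*y^3 - 232*y^2 + 132*y - 20
(2) = -4*d - 24
(3) = -18*b^3 + 45*b^2 - 27*b + 6*z^3 + z^2*(12 - 37*b) + z*(49*b^2 - 64*b + 6)
(4) = -16*l - 24
(5) = -21*t^3 + 217*t^2 - 490*t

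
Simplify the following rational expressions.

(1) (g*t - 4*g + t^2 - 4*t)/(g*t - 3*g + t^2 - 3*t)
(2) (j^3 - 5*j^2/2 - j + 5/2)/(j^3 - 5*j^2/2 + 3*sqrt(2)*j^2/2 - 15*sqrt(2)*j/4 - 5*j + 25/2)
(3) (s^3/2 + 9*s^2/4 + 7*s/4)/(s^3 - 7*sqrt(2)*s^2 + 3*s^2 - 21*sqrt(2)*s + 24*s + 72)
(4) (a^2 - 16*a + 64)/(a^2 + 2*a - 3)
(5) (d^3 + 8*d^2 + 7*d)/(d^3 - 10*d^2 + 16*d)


(1) = (t - 4)/(t - 3)
(2) = (8*j^2 - 8)/(8*j^2 + 12*sqrt(2)*j - 40)
(3) = (2*s^3 + 9*s^2 + 7*s)/(4*s^3 + s^2*(12 - 28*sqrt(2)) + s*(96 - 84*sqrt(2)) + 288)
(4) = (a^2 - 16*a + 64)/(a^2 + 2*a - 3)
(5) = (d^2 + 8*d + 7)/(d^2 - 10*d + 16)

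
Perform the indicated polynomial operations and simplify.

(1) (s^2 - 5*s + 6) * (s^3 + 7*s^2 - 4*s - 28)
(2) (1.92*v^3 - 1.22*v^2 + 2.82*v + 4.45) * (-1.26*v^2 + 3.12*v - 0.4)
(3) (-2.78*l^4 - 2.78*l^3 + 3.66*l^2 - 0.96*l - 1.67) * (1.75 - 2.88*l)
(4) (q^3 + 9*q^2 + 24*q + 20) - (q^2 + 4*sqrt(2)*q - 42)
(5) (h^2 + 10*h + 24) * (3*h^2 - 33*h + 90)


(1) = s^5 + 2*s^4 - 33*s^3 + 34*s^2 + 116*s - 168
(2) = -2.4192*v^5 + 7.5276*v^4 - 8.1276*v^3 + 3.6794*v^2 + 12.756*v - 1.78
(3) = 8.0064*l^5 + 3.1414*l^4 - 15.4058*l^3 + 9.1698*l^2 + 3.1296*l - 2.9225
(4) = q^3 + 8*q^2 - 4*sqrt(2)*q + 24*q + 62
(5) = 3*h^4 - 3*h^3 - 168*h^2 + 108*h + 2160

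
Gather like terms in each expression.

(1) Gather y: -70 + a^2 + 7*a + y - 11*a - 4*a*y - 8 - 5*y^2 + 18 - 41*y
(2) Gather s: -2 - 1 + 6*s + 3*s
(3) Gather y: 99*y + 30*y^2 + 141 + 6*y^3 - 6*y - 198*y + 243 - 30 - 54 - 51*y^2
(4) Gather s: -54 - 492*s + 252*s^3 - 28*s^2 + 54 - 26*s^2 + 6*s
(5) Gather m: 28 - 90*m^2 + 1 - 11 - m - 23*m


(1) = a^2 - 4*a - 5*y^2 + y*(-4*a - 40) - 60
(2) = 9*s - 3
(3) = 6*y^3 - 21*y^2 - 105*y + 300
(4) = 252*s^3 - 54*s^2 - 486*s
(5) = -90*m^2 - 24*m + 18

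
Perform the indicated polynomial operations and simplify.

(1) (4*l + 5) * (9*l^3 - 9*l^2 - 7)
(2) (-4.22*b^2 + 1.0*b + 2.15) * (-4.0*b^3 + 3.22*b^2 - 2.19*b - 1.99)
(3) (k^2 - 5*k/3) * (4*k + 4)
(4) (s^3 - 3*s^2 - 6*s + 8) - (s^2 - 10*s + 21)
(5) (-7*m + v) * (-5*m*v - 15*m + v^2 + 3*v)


(1) = 36*l^4 + 9*l^3 - 45*l^2 - 28*l - 35
(2) = 16.88*b^5 - 17.5884*b^4 + 3.8618*b^3 + 13.1308*b^2 - 6.6985*b - 4.2785
(3) = 4*k^3 - 8*k^2/3 - 20*k/3
(4) = s^3 - 4*s^2 + 4*s - 13
(5) = 35*m^2*v + 105*m^2 - 12*m*v^2 - 36*m*v + v^3 + 3*v^2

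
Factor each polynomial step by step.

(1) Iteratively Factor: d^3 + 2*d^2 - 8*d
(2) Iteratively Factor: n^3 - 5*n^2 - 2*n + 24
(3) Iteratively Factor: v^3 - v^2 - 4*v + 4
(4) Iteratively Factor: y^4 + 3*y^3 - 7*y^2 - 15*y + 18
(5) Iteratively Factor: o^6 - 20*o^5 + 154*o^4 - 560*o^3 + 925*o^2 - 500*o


(1) = (d - 2)*(d^2 + 4*d) = d*(d - 2)*(d + 4)
(2) = (n + 2)*(n^2 - 7*n + 12) = (n - 3)*(n + 2)*(n - 4)
(3) = (v + 2)*(v^2 - 3*v + 2) = (v - 2)*(v + 2)*(v - 1)
(4) = (y - 2)*(y^3 + 5*y^2 + 3*y - 9) = (y - 2)*(y + 3)*(y^2 + 2*y - 3) = (y - 2)*(y - 1)*(y + 3)*(y + 3)
(5) = (o - 5)*(o^5 - 15*o^4 + 79*o^3 - 165*o^2 + 100*o) = (o - 5)*(o - 4)*(o^4 - 11*o^3 + 35*o^2 - 25*o) = o*(o - 5)*(o - 4)*(o^3 - 11*o^2 + 35*o - 25) = o*(o - 5)*(o - 4)*(o - 1)*(o^2 - 10*o + 25) = o*(o - 5)^2*(o - 4)*(o - 1)*(o - 5)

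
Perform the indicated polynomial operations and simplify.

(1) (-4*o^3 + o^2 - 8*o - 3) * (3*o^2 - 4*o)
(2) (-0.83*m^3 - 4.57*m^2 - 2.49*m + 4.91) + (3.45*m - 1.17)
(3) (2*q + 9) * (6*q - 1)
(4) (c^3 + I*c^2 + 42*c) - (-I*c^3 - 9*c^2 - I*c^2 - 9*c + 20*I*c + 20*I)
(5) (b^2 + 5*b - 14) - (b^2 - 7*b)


(1) = -12*o^5 + 19*o^4 - 28*o^3 + 23*o^2 + 12*o
(2) = -0.83*m^3 - 4.57*m^2 + 0.96*m + 3.74
(3) = 12*q^2 + 52*q - 9
(4) = c^3 + I*c^3 + 9*c^2 + 2*I*c^2 + 51*c - 20*I*c - 20*I
(5) = 12*b - 14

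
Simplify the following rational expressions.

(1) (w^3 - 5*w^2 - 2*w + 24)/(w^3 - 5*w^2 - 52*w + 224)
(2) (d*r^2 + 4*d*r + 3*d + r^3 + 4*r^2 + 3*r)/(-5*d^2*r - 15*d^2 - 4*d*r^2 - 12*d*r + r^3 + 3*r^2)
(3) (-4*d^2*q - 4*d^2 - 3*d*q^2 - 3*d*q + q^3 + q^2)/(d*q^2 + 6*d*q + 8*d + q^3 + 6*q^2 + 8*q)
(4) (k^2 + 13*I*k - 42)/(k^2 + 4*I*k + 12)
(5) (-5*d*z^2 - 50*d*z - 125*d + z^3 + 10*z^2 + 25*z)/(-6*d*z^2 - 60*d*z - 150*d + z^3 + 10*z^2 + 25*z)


(1) = (w^2 - w - 6)/(w^2 - w - 56)
(2) = (r + 1)/(-5*d + r)
(3) = (-4*d*q - 4*d + q^2 + q)/(q^2 + 6*q + 8)
(4) = (k + 7*I)/(k - 2*I)
(5) = (-5*d + z)/(-6*d + z)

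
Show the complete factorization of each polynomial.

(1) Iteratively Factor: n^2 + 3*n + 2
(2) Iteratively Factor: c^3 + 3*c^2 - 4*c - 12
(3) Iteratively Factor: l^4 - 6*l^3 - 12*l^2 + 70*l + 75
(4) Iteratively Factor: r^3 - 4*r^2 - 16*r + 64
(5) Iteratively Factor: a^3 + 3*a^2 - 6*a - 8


(1) = (n + 1)*(n + 2)
(2) = (c + 3)*(c^2 - 4) = (c + 2)*(c + 3)*(c - 2)
(3) = (l - 5)*(l^3 - l^2 - 17*l - 15) = (l - 5)*(l + 1)*(l^2 - 2*l - 15) = (l - 5)*(l + 1)*(l + 3)*(l - 5)
(4) = (r - 4)*(r^2 - 16) = (r - 4)^2*(r + 4)
(5) = (a + 1)*(a^2 + 2*a - 8) = (a - 2)*(a + 1)*(a + 4)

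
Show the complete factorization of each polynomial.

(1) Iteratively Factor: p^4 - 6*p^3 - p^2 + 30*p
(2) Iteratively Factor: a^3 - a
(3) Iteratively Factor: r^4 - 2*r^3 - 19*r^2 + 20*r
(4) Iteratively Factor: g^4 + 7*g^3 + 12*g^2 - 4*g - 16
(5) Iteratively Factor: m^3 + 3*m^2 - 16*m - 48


(1) = (p + 2)*(p^3 - 8*p^2 + 15*p) = p*(p + 2)*(p^2 - 8*p + 15) = p*(p - 3)*(p + 2)*(p - 5)
(2) = (a)*(a^2 - 1) = a*(a + 1)*(a - 1)
(3) = (r - 5)*(r^3 + 3*r^2 - 4*r) = (r - 5)*(r - 1)*(r^2 + 4*r) = (r - 5)*(r - 1)*(r + 4)*(r)
(4) = (g - 1)*(g^3 + 8*g^2 + 20*g + 16) = (g - 1)*(g + 2)*(g^2 + 6*g + 8) = (g - 1)*(g + 2)*(g + 4)*(g + 2)
(5) = (m + 4)*(m^2 - m - 12) = (m - 4)*(m + 4)*(m + 3)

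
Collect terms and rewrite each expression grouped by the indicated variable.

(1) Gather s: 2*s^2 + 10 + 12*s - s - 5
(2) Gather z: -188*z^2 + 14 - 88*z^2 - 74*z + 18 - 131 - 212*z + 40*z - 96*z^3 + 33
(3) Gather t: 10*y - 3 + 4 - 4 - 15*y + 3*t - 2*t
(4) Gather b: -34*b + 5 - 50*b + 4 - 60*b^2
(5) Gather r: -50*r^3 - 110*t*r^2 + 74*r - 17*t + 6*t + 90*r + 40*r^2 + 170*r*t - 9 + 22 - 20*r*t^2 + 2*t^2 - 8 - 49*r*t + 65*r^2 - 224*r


(1) = 2*s^2 + 11*s + 5
(2) = -96*z^3 - 276*z^2 - 246*z - 66
(3) = t - 5*y - 3
(4) = -60*b^2 - 84*b + 9
(5) = -50*r^3 + r^2*(105 - 110*t) + r*(-20*t^2 + 121*t - 60) + 2*t^2 - 11*t + 5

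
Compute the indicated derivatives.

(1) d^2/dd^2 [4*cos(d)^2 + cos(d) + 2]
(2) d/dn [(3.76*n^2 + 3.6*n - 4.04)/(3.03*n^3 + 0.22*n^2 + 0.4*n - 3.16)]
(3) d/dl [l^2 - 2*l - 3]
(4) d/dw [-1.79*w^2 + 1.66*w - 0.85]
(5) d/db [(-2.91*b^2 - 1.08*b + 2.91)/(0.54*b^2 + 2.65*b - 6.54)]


(1) = -cos(d) - 8*cos(2*d)
(2) = (-11.3928*n^4 - 21.816*n^3 + 37.4356*n^2 - 21.9856*n - 9.76)/(9.1809*n^6 + 1.3332*n^5 + 2.4724*n^4 - 18.9736*n^3 - 1.2304*n^2 - 2.528*n + 9.9856)
(3) = 2*l - 2
(4) = 1.66 - 3.58*w
(5) = (-7.1283*b^2 + 34.92*b - 0.6483)/(0.2916*b^4 + 2.862*b^3 - 0.0407*b^2 - 34.662*b + 42.7716)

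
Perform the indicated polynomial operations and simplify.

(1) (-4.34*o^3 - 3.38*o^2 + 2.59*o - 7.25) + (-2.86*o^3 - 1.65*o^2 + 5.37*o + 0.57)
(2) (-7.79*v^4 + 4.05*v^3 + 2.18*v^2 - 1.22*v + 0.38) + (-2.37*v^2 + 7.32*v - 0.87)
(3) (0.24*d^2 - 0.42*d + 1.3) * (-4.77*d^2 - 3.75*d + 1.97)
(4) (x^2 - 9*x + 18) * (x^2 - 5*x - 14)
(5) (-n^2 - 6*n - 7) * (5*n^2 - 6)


(1) = -7.2*o^3 - 5.03*o^2 + 7.96*o - 6.68
(2) = -7.79*v^4 + 4.05*v^3 - 0.19*v^2 + 6.1*v - 0.49
(3) = -1.1448*d^4 + 1.1034*d^3 - 4.1532*d^2 - 5.7024*d + 2.561
(4) = x^4 - 14*x^3 + 49*x^2 + 36*x - 252
(5) = -5*n^4 - 30*n^3 - 29*n^2 + 36*n + 42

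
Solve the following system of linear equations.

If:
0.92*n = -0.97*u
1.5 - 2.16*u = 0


Then:
n = -0.73
u = 0.69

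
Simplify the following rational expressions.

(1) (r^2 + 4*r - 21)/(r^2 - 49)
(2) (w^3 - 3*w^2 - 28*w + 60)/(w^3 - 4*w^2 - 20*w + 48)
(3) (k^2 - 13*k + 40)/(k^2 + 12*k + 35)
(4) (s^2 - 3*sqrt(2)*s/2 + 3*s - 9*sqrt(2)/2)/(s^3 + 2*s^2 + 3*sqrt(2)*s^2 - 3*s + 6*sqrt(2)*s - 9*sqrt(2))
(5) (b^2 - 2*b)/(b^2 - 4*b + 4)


(1) = (r - 3)/(r - 7)
(2) = (w + 5)/(w + 4)
(3) = (k^2 - 13*k + 40)/(k^2 + 12*k + 35)
(4) = (2*s - 3*sqrt(2))/(2*s^2 + s*(-2 + 6*sqrt(2)) - 6*sqrt(2))
(5) = b/(b - 2)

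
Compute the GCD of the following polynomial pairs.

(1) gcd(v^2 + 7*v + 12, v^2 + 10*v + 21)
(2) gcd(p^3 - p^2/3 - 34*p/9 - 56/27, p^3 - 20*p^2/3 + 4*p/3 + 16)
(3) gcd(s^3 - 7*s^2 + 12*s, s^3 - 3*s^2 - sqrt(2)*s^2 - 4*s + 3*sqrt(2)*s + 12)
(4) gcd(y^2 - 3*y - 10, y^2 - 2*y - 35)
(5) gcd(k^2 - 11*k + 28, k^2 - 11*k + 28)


(1) = gcd((v + 3)*(v + 4), (v + 3)*(v + 7)) = v + 3
(2) = gcd((p - 7/3)*(p + 2/3)*(p + 4/3), (p - 6)*(p - 2)*(p + 4/3)) = p + 4/3
(3) = s - 3
(4) = gcd((y - 5)*(y + 2), (y - 7)*(y + 5)) = 1
(5) = gcd((k - 7)*(k - 4), (k - 7)*(k - 4)) = k^2 - 11*k + 28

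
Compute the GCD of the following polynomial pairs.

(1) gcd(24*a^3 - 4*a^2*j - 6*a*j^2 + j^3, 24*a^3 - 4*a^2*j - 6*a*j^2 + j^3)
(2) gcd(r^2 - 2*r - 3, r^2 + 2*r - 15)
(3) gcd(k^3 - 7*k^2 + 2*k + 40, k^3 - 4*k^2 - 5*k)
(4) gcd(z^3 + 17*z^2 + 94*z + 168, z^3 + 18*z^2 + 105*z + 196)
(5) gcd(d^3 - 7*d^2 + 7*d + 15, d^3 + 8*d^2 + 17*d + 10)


(1) = gcd((-6*a + j)*(-2*a + j)*(2*a + j), (-6*a + j)*(-2*a + j)*(2*a + j)) = 24*a^3 - 4*a^2*j - 6*a*j^2 + j^3
(2) = gcd((r - 3)*(r + 1), (r - 3)*(r + 5)) = r - 3
(3) = k - 5
(4) = gcd((z + 4)*(z + 6)*(z + 7), (z + 4)*(z + 7)^2) = z^2 + 11*z + 28
(5) = d + 1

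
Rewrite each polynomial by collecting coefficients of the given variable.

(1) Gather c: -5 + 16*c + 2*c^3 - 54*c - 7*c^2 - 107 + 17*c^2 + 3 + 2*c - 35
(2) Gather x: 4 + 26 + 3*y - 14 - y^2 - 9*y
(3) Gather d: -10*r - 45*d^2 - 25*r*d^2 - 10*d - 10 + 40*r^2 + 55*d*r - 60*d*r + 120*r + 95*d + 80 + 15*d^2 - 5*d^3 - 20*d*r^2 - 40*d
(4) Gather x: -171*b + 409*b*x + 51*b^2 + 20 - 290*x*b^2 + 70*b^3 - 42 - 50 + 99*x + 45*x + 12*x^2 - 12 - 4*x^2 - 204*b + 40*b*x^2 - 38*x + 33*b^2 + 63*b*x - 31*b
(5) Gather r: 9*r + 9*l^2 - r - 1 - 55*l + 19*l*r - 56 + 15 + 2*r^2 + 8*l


(1) = 2*c^3 + 10*c^2 - 36*c - 144
(2) = -y^2 - 6*y + 16
(3) = -5*d^3 + d^2*(-25*r - 30) + d*(-20*r^2 - 5*r + 45) + 40*r^2 + 110*r + 70
(4) = 70*b^3 + 84*b^2 - 406*b + x^2*(40*b + 8) + x*(-290*b^2 + 472*b + 106) - 84
(5) = 9*l^2 - 47*l + 2*r^2 + r*(19*l + 8) - 42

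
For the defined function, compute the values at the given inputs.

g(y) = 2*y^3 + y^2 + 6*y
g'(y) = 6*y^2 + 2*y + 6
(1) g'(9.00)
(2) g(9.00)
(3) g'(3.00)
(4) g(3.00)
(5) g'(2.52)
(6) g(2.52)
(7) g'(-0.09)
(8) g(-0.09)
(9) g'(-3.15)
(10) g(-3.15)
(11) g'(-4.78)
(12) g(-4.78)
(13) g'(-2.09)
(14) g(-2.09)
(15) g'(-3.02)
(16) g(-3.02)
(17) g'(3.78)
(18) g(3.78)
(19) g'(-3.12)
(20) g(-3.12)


(1) = 510.00
(2) = 1593.00
(3) = 66.00
(4) = 81.00
(5) = 49.14
(6) = 53.48
(7) = 5.87
(8) = -0.53
(9) = 59.23
(10) = -71.49
(11) = 133.53
(12) = -224.26
(13) = 28.03
(14) = -26.43
(15) = 54.68
(16) = -64.09
(17) = 99.29
(18) = 144.99
(19) = 58.17
(20) = -69.73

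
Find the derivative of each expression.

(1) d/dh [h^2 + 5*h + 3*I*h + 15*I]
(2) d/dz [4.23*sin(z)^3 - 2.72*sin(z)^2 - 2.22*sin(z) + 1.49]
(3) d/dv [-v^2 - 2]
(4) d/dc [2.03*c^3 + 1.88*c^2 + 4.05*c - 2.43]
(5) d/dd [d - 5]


(1) = 2*h + 5 + 3*I
(2) = (12.69*sin(z)^2 - 5.44*sin(z) - 2.22)*cos(z)
(3) = -2*v
(4) = 6.09*c^2 + 3.76*c + 4.05
(5) = 1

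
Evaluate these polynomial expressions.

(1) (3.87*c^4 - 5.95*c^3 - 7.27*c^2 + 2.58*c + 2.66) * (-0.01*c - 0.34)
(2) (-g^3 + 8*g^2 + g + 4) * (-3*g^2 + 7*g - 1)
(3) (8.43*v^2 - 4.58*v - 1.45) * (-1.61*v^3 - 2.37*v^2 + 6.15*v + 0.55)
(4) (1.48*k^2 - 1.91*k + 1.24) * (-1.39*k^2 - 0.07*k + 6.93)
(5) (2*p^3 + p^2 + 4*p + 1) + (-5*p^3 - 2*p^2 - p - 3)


(1) = -0.0387*c^5 - 1.2563*c^4 + 2.0957*c^3 + 2.446*c^2 - 0.9038*c - 0.9044
(2) = 3*g^5 - 31*g^4 + 54*g^3 - 13*g^2 + 27*g - 4
(3) = -13.5723*v^5 - 12.6053*v^4 + 65.0336*v^3 - 20.094*v^2 - 11.4365*v - 0.7975
(4) = -2.0572*k^4 + 2.5513*k^3 + 8.6665*k^2 - 13.3231*k + 8.5932
(5) = -3*p^3 - p^2 + 3*p - 2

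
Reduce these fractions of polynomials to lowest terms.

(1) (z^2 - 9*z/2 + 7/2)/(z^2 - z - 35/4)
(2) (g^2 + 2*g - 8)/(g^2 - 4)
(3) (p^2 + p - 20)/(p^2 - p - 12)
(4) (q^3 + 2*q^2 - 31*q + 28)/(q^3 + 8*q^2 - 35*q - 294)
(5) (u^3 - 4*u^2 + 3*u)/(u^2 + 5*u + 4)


(1) = (2*z - 2)/(2*z + 5)
(2) = (g + 4)/(g + 2)
(3) = (p + 5)/(p + 3)
(4) = (q^2 - 5*q + 4)/(q^2 + q - 42)
(5) = (u^3 - 4*u^2 + 3*u)/(u^2 + 5*u + 4)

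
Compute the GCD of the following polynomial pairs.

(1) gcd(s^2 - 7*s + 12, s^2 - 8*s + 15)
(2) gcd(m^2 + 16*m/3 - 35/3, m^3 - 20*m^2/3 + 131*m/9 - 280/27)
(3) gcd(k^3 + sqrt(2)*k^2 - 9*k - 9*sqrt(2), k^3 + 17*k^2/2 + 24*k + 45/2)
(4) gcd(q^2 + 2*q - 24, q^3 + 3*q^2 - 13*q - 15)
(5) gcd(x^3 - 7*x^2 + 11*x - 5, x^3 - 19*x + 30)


(1) = s - 3
(2) = m - 5/3
(3) = k + 3
(4) = gcd((q - 4)*(q + 6), (q - 3)*(q + 1)*(q + 5)) = 1
(5) = 1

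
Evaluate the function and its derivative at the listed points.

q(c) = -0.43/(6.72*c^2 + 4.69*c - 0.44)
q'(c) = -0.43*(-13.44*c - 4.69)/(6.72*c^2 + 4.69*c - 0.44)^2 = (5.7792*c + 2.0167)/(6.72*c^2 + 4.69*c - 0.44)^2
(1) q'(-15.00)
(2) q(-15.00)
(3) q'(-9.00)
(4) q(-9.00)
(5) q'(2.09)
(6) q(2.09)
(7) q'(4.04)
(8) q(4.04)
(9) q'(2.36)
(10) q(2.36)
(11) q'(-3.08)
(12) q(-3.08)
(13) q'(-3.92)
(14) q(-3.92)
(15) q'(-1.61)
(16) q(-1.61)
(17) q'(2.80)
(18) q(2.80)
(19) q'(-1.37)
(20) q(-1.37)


(1) = -0.00
(2) = -0.00
(3) = -0.00
(4) = -0.00
(5) = 0.01
(6) = -0.01
(7) = 0.00
(8) = -0.00
(9) = 0.01
(10) = -0.01
(11) = -0.01
(12) = -0.01
(13) = -0.00
(14) = -0.01
(15) = -0.08
(16) = -0.05
(17) = 0.00
(18) = -0.01
(19) = -0.18
(20) = -0.07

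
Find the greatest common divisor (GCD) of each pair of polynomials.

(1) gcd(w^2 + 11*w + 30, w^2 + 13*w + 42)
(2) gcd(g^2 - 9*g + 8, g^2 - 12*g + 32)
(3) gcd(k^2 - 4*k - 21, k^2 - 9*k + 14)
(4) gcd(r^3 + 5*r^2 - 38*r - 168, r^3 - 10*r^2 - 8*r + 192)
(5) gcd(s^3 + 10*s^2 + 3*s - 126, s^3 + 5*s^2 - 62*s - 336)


(1) = gcd((w + 5)*(w + 6), (w + 6)*(w + 7)) = w + 6
(2) = gcd((g - 8)*(g - 1), (g - 8)*(g - 4)) = g - 8
(3) = gcd((k - 7)*(k + 3), (k - 7)*(k - 2)) = k - 7
(4) = r^2 - 2*r - 24
(5) = gcd((s - 3)*(s + 6)*(s + 7), (s - 8)*(s + 6)*(s + 7)) = s^2 + 13*s + 42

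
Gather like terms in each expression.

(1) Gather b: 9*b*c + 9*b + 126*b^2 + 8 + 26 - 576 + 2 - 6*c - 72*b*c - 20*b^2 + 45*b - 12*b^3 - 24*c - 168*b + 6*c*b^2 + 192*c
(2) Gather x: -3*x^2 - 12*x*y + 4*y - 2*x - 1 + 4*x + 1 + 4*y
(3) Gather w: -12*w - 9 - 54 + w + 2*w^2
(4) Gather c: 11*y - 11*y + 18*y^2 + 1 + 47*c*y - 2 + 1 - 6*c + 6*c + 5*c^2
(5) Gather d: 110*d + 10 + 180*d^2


(1) = -12*b^3 + b^2*(6*c + 106) + b*(-63*c - 114) + 162*c - 540
(2) = -3*x^2 + x*(2 - 12*y) + 8*y
(3) = 2*w^2 - 11*w - 63
(4) = 5*c^2 + 47*c*y + 18*y^2
(5) = 180*d^2 + 110*d + 10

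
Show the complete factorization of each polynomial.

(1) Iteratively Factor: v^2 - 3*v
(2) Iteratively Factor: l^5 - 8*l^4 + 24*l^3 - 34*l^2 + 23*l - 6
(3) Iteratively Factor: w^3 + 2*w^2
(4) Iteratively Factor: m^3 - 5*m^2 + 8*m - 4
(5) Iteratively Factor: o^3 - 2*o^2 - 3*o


(1) = (v)*(v - 3)
(2) = (l - 1)*(l^4 - 7*l^3 + 17*l^2 - 17*l + 6) = (l - 2)*(l - 1)*(l^3 - 5*l^2 + 7*l - 3) = (l - 3)*(l - 2)*(l - 1)*(l^2 - 2*l + 1) = (l - 3)*(l - 2)*(l - 1)^2*(l - 1)
(3) = (w)*(w^2 + 2*w) = w*(w + 2)*(w)
(4) = (m - 2)*(m^2 - 3*m + 2) = (m - 2)^2*(m - 1)
(5) = (o + 1)*(o^2 - 3*o) = o*(o + 1)*(o - 3)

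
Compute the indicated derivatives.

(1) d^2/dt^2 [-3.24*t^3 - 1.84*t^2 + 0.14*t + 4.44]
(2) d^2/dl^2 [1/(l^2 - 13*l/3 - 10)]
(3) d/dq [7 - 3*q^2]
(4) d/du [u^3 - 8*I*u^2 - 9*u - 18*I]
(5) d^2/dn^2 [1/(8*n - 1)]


(1) = -19.44*t - 3.68
(2) = 6*(9*l^2 - 39*l - (6*l - 13)^2 - 90)/(-3*l^2 + 13*l + 30)^3
(3) = -6*q
(4) = 3*u^2 - 16*I*u - 9
(5) = 128/(8*n - 1)^3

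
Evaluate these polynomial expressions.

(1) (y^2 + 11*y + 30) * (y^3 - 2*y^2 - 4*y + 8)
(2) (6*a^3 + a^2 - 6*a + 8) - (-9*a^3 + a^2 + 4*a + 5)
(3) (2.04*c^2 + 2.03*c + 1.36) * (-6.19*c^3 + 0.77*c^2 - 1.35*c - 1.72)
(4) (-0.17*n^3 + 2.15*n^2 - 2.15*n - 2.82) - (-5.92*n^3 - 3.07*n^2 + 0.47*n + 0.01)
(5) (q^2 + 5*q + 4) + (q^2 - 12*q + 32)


(1) = y^5 + 9*y^4 + 4*y^3 - 96*y^2 - 32*y + 240
(2) = 15*a^3 - 10*a + 3
(3) = -12.6276*c^5 - 10.9949*c^4 - 9.6093*c^3 - 5.2021*c^2 - 5.3276*c - 2.3392
(4) = 5.75*n^3 + 5.22*n^2 - 2.62*n - 2.83
(5) = 2*q^2 - 7*q + 36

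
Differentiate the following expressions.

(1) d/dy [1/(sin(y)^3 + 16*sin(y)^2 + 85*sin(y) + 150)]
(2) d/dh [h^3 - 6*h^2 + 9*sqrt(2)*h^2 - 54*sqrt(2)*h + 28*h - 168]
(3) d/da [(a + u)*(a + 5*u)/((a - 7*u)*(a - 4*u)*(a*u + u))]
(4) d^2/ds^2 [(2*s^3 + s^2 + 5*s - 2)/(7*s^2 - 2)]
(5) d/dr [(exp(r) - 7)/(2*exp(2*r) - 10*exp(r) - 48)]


(1) = -(3*sin(y) + 17)*cos(y)/((sin(y) + 5)^3*(sin(y) + 6)^2)
(2) = 3*h^2 - 12*h + 18*sqrt(2)*h - 54*sqrt(2) + 28
(3) = (2*(a + 1)*(a - 7*u)*(a - 4*u)*(a + 3*u) - (a + 1)*(a - 7*u)*(a + u)*(a + 5*u) - (a + 1)*(a - 4*u)*(a + u)*(a + 5*u) - (a - 7*u)*(a - 4*u)*(a + u)*(a + 5*u))/(u*(a + 1)^2*(a - 7*u)^2*(a - 4*u)^2)
(4) = 6*(91*s^3 - 84*s^2 + 78*s - 8)/(343*s^6 - 294*s^4 + 84*s^2 - 8)
(5) = (-(exp(r) - 7)*(2*exp(r) - 5) + exp(2*r) - 5*exp(r) - 24)*exp(r)/(2*(-exp(2*r) + 5*exp(r) + 24)^2)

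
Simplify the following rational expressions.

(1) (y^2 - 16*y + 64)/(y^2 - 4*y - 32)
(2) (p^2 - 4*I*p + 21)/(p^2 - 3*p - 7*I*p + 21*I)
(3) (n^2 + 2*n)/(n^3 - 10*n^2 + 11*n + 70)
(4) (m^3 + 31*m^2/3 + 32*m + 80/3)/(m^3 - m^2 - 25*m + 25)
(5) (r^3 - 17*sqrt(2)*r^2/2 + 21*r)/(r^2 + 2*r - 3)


(1) = (y - 8)/(y + 4)
(2) = (p + 3*I)/(p - 3)
(3) = n/(n^2 - 12*n + 35)
(4) = (3*m^2 + 16*m + 16)/(3*m^2 - 18*m + 15)
(5) = (2*r^3 - 17*sqrt(2)*r^2 + 42*r)/(2*r^2 + 4*r - 6)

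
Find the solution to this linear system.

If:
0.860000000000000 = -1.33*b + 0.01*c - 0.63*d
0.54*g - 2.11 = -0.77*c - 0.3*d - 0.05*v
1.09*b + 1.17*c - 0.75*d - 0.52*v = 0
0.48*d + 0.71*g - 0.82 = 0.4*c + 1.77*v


Then:
b = 0.802604977755365*v - 1.00268779960241
c = 1.43054659003616 - 1.40371066822312*v
d = 0.774413078367574 - 1.71666940809026*v
g = 2.86270006844237*v + 1.43732444844793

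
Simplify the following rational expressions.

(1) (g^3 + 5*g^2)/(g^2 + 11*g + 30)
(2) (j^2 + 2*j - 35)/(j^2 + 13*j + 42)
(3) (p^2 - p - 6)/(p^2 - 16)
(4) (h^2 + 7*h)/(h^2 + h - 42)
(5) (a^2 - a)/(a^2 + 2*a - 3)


(1) = g^2/(g + 6)
(2) = (j - 5)/(j + 6)
(3) = (p^2 - p - 6)/(p^2 - 16)
(4) = h/(h - 6)
(5) = a/(a + 3)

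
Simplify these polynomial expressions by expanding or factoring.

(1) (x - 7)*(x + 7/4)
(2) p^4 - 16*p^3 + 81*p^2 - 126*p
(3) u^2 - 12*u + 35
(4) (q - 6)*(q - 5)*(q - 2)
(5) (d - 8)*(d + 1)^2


(1) = x^2 - 21*x/4 - 49/4
(2) = p*(p - 7)*(p - 6)*(p - 3)
(3) = (u - 7)*(u - 5)
(4) = q^3 - 13*q^2 + 52*q - 60
(5) = d^3 - 6*d^2 - 15*d - 8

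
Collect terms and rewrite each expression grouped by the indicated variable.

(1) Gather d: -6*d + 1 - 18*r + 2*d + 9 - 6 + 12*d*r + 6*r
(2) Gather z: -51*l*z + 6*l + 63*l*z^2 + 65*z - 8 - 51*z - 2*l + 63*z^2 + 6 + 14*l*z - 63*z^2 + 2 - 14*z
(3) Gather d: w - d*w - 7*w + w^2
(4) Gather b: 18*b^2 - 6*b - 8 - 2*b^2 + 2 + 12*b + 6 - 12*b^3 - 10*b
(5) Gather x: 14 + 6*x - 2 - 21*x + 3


(1) = d*(12*r - 4) - 12*r + 4
(2) = 63*l*z^2 - 37*l*z + 4*l
(3) = -d*w + w^2 - 6*w
(4) = -12*b^3 + 16*b^2 - 4*b
(5) = 15 - 15*x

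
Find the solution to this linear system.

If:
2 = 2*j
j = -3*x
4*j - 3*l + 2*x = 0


Then:
j = 1
l = 10/9
x = -1/3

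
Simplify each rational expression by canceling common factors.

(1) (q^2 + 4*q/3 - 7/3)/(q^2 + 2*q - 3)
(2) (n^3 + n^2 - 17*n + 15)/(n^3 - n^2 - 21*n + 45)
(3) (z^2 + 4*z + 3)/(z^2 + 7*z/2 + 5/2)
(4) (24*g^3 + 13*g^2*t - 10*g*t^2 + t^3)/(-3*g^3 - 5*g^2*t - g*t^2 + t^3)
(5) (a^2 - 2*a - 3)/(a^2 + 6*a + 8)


(1) = (3*q + 7)/(3*q + 9)
(2) = (n - 1)/(n - 3)
(3) = (2*z + 6)/(2*z + 5)
(4) = (-8*g + t)/(g + t)
(5) = (a^2 - 2*a - 3)/(a^2 + 6*a + 8)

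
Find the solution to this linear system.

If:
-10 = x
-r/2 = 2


Then:
r = -4
x = -10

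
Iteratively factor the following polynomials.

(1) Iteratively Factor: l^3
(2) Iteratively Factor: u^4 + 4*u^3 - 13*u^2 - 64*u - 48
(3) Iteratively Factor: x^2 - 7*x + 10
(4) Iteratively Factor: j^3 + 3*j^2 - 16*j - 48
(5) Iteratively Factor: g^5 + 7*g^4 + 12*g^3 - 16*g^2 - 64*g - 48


(1) = (l)*(l^2) = l^2*(l)
(2) = (u + 3)*(u^3 + u^2 - 16*u - 16) = (u + 3)*(u + 4)*(u^2 - 3*u - 4) = (u + 1)*(u + 3)*(u + 4)*(u - 4)
(3) = (x - 5)*(x - 2)
(4) = (j + 4)*(j^2 - j - 12) = (j - 4)*(j + 4)*(j + 3)
(5) = (g + 2)*(g^4 + 5*g^3 + 2*g^2 - 20*g - 24) = (g - 2)*(g + 2)*(g^3 + 7*g^2 + 16*g + 12) = (g - 2)*(g + 2)^2*(g^2 + 5*g + 6) = (g - 2)*(g + 2)^2*(g + 3)*(g + 2)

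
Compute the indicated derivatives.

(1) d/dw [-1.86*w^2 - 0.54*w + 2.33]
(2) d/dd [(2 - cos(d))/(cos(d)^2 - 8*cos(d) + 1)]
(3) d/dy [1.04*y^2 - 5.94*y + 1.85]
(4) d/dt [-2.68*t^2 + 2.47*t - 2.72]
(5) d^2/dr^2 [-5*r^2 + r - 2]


(1) = -3.72*w - 0.54
(2) = (sin(d)^2 + 4*cos(d) - 16)*sin(d)/(cos(d)^2 - 8*cos(d) + 1)^2
(3) = 2.08*y - 5.94
(4) = 2.47 - 5.36*t
(5) = -10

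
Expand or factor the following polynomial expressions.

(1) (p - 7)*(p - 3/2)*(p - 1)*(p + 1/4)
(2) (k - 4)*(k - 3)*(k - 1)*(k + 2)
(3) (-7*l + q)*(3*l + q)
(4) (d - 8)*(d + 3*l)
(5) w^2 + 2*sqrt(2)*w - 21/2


(1) = p^4 - 37*p^3/4 + 133*p^2/8 - 23*p/4 - 21/8
(2) = k^4 - 6*k^3 + 3*k^2 + 26*k - 24
(3) = -21*l^2 - 4*l*q + q^2
(4) = d^2 + 3*d*l - 8*d - 24*l
(5) = (w - 3*sqrt(2)/2)*(w + 7*sqrt(2)/2)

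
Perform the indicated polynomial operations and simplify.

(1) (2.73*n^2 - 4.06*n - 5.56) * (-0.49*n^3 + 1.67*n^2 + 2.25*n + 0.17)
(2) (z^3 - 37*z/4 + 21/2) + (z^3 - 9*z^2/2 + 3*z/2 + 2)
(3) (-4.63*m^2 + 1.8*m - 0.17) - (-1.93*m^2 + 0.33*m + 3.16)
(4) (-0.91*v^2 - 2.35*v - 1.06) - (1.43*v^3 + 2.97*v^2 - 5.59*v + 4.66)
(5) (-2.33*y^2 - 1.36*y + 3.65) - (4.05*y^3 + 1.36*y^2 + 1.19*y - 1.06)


(1) = -1.3377*n^5 + 6.5485*n^4 + 2.0867*n^3 - 17.9561*n^2 - 13.2002*n - 0.9452
(2) = 2*z^3 - 9*z^2/2 - 31*z/4 + 25/2
(3) = -2.7*m^2 + 1.47*m - 3.33
(4) = -1.43*v^3 - 3.88*v^2 + 3.24*v - 5.72
(5) = -4.05*y^3 - 3.69*y^2 - 2.55*y + 4.71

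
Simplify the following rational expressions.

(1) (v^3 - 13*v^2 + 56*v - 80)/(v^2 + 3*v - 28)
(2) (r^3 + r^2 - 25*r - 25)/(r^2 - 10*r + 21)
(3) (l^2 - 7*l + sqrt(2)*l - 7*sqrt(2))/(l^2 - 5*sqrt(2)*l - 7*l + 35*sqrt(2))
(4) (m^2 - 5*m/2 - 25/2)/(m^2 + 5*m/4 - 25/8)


(1) = (v^2 - 9*v + 20)/(v + 7)
(2) = (r^3 + r^2 - 25*r - 25)/(r^2 - 10*r + 21)
(3) = (l + sqrt(2))/(l - 5*sqrt(2))
(4) = (4*m - 20)/(4*m - 5)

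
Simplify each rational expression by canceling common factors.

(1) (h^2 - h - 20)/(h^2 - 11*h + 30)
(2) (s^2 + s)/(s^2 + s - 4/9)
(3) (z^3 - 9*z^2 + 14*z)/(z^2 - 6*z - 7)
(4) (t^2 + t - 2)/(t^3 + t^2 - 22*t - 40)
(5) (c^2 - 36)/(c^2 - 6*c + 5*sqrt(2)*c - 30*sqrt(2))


(1) = (h + 4)/(h - 6)
(2) = (9*s^2 + 9*s)/(9*s^2 + 9*s - 4)
(3) = (z^2 - 2*z)/(z + 1)
(4) = (t - 1)/(t^2 - t - 20)
(5) = (c + 6)/(c + 5*sqrt(2))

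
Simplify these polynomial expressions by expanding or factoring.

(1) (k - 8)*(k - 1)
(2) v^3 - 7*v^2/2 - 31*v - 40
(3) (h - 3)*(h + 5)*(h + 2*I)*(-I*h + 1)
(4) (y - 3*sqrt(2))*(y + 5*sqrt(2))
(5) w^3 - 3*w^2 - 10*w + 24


(1) = k^2 - 9*k + 8
(2) = (v - 8)*(v + 2)*(v + 5/2)
(3) = -I*h^4 + 3*h^3 - 2*I*h^3 + 6*h^2 + 17*I*h^2 - 45*h + 4*I*h - 30*I
(4) = y^2 + 2*sqrt(2)*y - 30
(5) = (w - 4)*(w - 2)*(w + 3)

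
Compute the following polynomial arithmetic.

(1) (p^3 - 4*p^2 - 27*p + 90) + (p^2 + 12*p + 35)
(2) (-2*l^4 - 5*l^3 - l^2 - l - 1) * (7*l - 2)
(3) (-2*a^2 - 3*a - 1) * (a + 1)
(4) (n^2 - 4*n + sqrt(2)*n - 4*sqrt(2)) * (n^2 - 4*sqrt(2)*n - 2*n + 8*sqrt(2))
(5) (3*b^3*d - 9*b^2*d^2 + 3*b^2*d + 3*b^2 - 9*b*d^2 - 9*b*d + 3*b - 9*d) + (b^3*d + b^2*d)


(1) = p^3 - 3*p^2 - 15*p + 125
(2) = -14*l^5 - 31*l^4 + 3*l^3 - 5*l^2 - 5*l + 2
(3) = -2*a^3 - 5*a^2 - 4*a - 1
(4) = n^4 - 6*n^3 - 3*sqrt(2)*n^3 + 18*sqrt(2)*n^2 - 24*sqrt(2)*n + 48*n - 64
(5) = 4*b^3*d - 9*b^2*d^2 + 4*b^2*d + 3*b^2 - 9*b*d^2 - 9*b*d + 3*b - 9*d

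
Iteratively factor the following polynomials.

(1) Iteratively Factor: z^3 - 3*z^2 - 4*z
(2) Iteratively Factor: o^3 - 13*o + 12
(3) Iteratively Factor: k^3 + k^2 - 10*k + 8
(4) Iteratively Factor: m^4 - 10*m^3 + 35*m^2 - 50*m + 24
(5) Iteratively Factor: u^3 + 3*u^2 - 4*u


(1) = (z - 4)*(z^2 + z) = z*(z - 4)*(z + 1)
(2) = (o - 3)*(o^2 + 3*o - 4) = (o - 3)*(o + 4)*(o - 1)
(3) = (k - 2)*(k^2 + 3*k - 4) = (k - 2)*(k + 4)*(k - 1)
(4) = (m - 1)*(m^3 - 9*m^2 + 26*m - 24) = (m - 3)*(m - 1)*(m^2 - 6*m + 8) = (m - 4)*(m - 3)*(m - 1)*(m - 2)
(5) = (u)*(u^2 + 3*u - 4) = u*(u - 1)*(u + 4)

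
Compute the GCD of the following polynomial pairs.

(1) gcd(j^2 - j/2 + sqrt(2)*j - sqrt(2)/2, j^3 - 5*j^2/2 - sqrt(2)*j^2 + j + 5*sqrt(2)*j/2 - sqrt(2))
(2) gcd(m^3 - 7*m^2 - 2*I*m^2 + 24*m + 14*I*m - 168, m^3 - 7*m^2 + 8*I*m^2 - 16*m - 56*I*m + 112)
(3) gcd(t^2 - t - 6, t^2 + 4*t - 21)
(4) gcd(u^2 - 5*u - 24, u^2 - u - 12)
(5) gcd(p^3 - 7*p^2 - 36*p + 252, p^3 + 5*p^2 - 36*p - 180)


(1) = gcd((j - 1/2)*(j + sqrt(2)), (j - 2)*(j - 1/2)*(j - sqrt(2))) = j - 1/2
(2) = m^2 + m*(-7 + 4*I) - 28*I
(3) = gcd((t - 3)*(t + 2), (t - 3)*(t + 7)) = t - 3
(4) = gcd((u - 8)*(u + 3), (u - 4)*(u + 3)) = u + 3
(5) = p^2 - 36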